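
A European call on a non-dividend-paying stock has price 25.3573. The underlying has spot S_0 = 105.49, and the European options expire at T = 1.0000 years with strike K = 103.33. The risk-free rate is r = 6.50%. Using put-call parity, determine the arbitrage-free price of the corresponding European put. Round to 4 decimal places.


Answer: Put price = 16.6945

Derivation:
Put-call parity: C - P = S_0 * exp(-qT) - K * exp(-rT).
S_0 * exp(-qT) = 105.4900 * 1.00000000 = 105.49000000
K * exp(-rT) = 103.3300 * 0.93706746 = 96.82718099
P = C - S*exp(-qT) + K*exp(-rT)
P = 25.3573 - 105.49000000 + 96.82718099 = 16.6945


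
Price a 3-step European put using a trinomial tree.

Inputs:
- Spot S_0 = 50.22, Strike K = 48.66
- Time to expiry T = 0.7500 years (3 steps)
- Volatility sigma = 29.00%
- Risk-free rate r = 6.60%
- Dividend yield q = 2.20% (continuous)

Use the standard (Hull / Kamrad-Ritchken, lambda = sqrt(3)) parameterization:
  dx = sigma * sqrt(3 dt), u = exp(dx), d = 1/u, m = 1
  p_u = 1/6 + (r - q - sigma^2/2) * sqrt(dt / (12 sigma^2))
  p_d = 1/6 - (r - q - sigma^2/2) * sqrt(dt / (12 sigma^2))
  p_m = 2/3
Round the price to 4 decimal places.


dt = T/N = 0.250000; dx = sigma*sqrt(3*dt) = 0.251147
u = exp(dx) = 1.285500; d = 1/u = 0.777908
p_u = 0.167637, p_m = 0.666667, p_d = 0.165696
Discount per step: exp(-r*dt) = 0.983635
Stock lattice S(k, j) with j the centered position index:
  k=0: S(0,+0) = 50.2200
  k=1: S(1,-1) = 39.0665; S(1,+0) = 50.2200; S(1,+1) = 64.5578
  k=2: S(2,-2) = 30.3902; S(2,-1) = 39.0665; S(2,+0) = 50.2200; S(2,+1) = 64.5578; S(2,+2) = 82.9890
  k=3: S(3,-3) = 23.6407; S(3,-2) = 30.3902; S(3,-1) = 39.0665; S(3,+0) = 50.2200; S(3,+1) = 64.5578; S(3,+2) = 82.9890; S(3,+3) = 106.6823
Terminal payoffs V(N, j) = max(K - S_T, 0):
  V(3,-3) = 25.019266; V(3,-2) = 18.269848; V(3,-1) = 9.593474; V(3,+0) = 0.000000; V(3,+1) = 0.000000; V(3,+2) = 0.000000; V(3,+3) = 0.000000
Backward induction: V(k, j) = exp(-r*dt) * [p_u * V(k+1, j+1) + p_m * V(k+1, j) + p_d * V(k+1, j-1)]
  V(2,-2) = exp(-r*dt) * [p_u*9.593474 + p_m*18.269848 + p_d*25.019266] = 17.640238
  V(2,-1) = exp(-r*dt) * [p_u*0.000000 + p_m*9.593474 + p_d*18.269848] = 9.268690
  V(2,+0) = exp(-r*dt) * [p_u*0.000000 + p_m*0.000000 + p_d*9.593474] = 1.563588
  V(2,+1) = exp(-r*dt) * [p_u*0.000000 + p_m*0.000000 + p_d*0.000000] = 0.000000
  V(2,+2) = exp(-r*dt) * [p_u*0.000000 + p_m*0.000000 + p_d*0.000000] = 0.000000
  V(1,-1) = exp(-r*dt) * [p_u*1.563588 + p_m*9.268690 + p_d*17.640238] = 9.210921
  V(1,+0) = exp(-r*dt) * [p_u*0.000000 + p_m*1.563588 + p_d*9.268690] = 2.535987
  V(1,+1) = exp(-r*dt) * [p_u*0.000000 + p_m*0.000000 + p_d*1.563588] = 0.254841
  V(0,+0) = exp(-r*dt) * [p_u*0.254841 + p_m*2.535987 + p_d*9.210921] = 3.206251

Answer: Price = V(0,0) = 3.2063


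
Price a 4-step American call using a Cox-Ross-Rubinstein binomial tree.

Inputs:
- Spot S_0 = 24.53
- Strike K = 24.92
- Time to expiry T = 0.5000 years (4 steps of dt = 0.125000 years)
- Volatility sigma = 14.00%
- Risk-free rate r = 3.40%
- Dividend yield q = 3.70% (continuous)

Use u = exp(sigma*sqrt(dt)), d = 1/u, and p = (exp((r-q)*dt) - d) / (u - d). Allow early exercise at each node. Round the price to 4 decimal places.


Answer: Price = V(0,0) = 0.7685

Derivation:
dt = T/N = 0.125000
u = exp(sigma*sqrt(dt)) = 1.050743; d = 1/u = 0.951708
p = (exp((r-q)*dt) - d) / (u - d) = 0.483842
Discount per step: exp(-r*dt) = 0.995759
Stock lattice S(k, i) with i counting down-moves:
  k=0: S(0,0) = 24.5300
  k=1: S(1,0) = 25.7747; S(1,1) = 23.3454
  k=2: S(2,0) = 27.0826; S(2,1) = 24.5300; S(2,2) = 22.2180
  k=3: S(3,0) = 28.4569; S(3,1) = 25.7747; S(3,2) = 23.3454; S(3,3) = 21.1450
  k=4: S(4,0) = 29.9008; S(4,1) = 27.0826; S(4,2) = 24.5300; S(4,3) = 22.2180; S(4,4) = 20.1239
Terminal payoffs V(N, i) = max(S_T - K, 0):
  V(4,0) = 4.980845; V(4,1) = 2.162610; V(4,2) = 0.000000; V(4,3) = 0.000000; V(4,4) = 0.000000
Backward induction: V(k, i) = exp(-r*dt) * [p * V(k+1, i) + (1-p) * V(k+1, i+1)]; then take max(V_cont, immediate exercise) for American.
  V(3,0) = exp(-r*dt) * [p*4.980845 + (1-p)*2.162610] = 3.511237; exercise = 3.536861; V(3,0) = max -> 3.536861
  V(3,1) = exp(-r*dt) * [p*2.162610 + (1-p)*0.000000] = 1.041924; exercise = 0.854724; V(3,1) = max -> 1.041924
  V(3,2) = exp(-r*dt) * [p*0.000000 + (1-p)*0.000000] = 0.000000; exercise = 0.000000; V(3,2) = max -> 0.000000
  V(3,3) = exp(-r*dt) * [p*0.000000 + (1-p)*0.000000] = 0.000000; exercise = 0.000000; V(3,3) = max -> 0.000000
  V(2,0) = exp(-r*dt) * [p*3.536861 + (1-p)*1.041924] = 2.239542; exercise = 2.162610; V(2,0) = max -> 2.239542
  V(2,1) = exp(-r*dt) * [p*1.041924 + (1-p)*0.000000] = 0.501989; exercise = 0.000000; V(2,1) = max -> 0.501989
  V(2,2) = exp(-r*dt) * [p*0.000000 + (1-p)*0.000000] = 0.000000; exercise = 0.000000; V(2,2) = max -> 0.000000
  V(1,0) = exp(-r*dt) * [p*2.239542 + (1-p)*0.501989] = 1.336996; exercise = 0.854724; V(1,0) = max -> 1.336996
  V(1,1) = exp(-r*dt) * [p*0.501989 + (1-p)*0.000000] = 0.241854; exercise = 0.000000; V(1,1) = max -> 0.241854
  V(0,0) = exp(-r*dt) * [p*1.336996 + (1-p)*0.241854] = 0.768457; exercise = 0.000000; V(0,0) = max -> 0.768457


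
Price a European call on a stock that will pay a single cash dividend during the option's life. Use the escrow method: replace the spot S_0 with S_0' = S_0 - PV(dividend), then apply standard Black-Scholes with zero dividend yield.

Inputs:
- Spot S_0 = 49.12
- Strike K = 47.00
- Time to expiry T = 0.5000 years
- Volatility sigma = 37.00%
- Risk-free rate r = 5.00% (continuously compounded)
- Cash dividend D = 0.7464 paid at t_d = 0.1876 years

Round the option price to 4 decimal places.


PV(D) = D * exp(-r * t_d) = 0.7464 * 0.99066385 = 0.73943150
S_0' = S_0 - PV(D) = 49.1200 - 0.73943150 = 48.38056850
d1 = (ln(S_0'/K) + (r + sigma^2/2)*T) / (sigma*sqrt(T)) = 0.33702488
d2 = d1 - sigma*sqrt(T) = 0.07539537
exp(-rT) = 0.97530991
N(d1) = 0.63195093; N(d2) = 0.53004993
C = S_0' * N(d1) - K * exp(-rT) * N(d2) = 48.38056850 * 0.63195093 - 47.0000 * 0.97530991 * 0.53004993 = 6.2769

Answer: Price = 6.2769


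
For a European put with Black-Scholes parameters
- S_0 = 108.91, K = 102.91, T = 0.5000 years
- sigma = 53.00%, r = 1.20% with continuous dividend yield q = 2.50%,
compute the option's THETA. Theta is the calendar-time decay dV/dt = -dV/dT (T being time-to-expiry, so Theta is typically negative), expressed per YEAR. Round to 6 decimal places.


Answer: Theta = -15.637897

Derivation:
d1 = 0.3212453702; d2 = -0.0535212238
phi(d1) = 0.3788792118; exp(-qT) = 0.9875778005; exp(-rT) = 0.9940179641
Theta = -S*exp(-qT)*phi(d1)*sigma/(2*sqrt(T)) + r*K*exp(-rT)*N(-d2) - q*S*exp(-qT)*N(-d1)
N(-d1) = 0.3740122261; N(-d2) = 0.5213416896; sqrt(T) = 0.7071067812
Term 1 = -108.9100 * 0.9875778005 * 0.3788792118 * 0.5300 / (2 * 0.7071067812) = -15.2721691668
Term 2 = 0.0120 * 102.9100 * 0.9940179641 * 0.5213416896 = 0.6399639532
Term 3 = -0.0250 * 108.9100 * 0.9875778005 * 0.3740122261 = -1.0056917438
Theta = -15.2721691668 + (0.6399639532) + (-1.0056917438) = -15.637897


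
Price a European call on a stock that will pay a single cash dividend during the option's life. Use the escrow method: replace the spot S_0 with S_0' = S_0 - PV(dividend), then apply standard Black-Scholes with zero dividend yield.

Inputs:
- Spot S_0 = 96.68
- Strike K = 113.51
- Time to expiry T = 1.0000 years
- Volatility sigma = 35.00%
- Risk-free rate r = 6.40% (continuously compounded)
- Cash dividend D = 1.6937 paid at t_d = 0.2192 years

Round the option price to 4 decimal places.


PV(D) = D * exp(-r * t_d) = 1.6937 * 0.98606915 = 1.67010531
S_0' = S_0 - PV(D) = 96.6800 - 1.67010531 = 95.00989469
d1 = (ln(S_0'/K) + (r + sigma^2/2)*T) / (sigma*sqrt(T)) = -0.15045685
d2 = d1 - sigma*sqrt(T) = -0.50045685
exp(-rT) = 0.93800500
N(d1) = 0.44020210; N(d2) = 0.30837672
C = S_0' * N(d1) - K * exp(-rT) * N(d2) = 95.00989469 * 0.44020210 - 113.5100 * 0.93800500 * 0.30837672 = 8.9898

Answer: Price = 8.9898


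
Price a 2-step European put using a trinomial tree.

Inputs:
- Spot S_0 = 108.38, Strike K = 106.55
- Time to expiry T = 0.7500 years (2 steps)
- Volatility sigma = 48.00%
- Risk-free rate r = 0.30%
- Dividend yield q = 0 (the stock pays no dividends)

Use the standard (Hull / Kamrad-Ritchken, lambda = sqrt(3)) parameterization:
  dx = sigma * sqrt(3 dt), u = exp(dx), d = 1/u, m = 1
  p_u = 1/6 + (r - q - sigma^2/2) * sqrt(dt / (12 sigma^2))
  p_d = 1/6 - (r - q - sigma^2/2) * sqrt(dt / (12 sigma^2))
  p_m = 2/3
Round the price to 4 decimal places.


dt = T/N = 0.375000; dx = sigma*sqrt(3*dt) = 0.509117
u = exp(dx) = 1.663821; d = 1/u = 0.601026
p_u = 0.125345, p_m = 0.666667, p_d = 0.207988
Discount per step: exp(-r*dt) = 0.998876
Stock lattice S(k, j) with j the centered position index:
  k=0: S(0,+0) = 108.3800
  k=1: S(1,-1) = 65.1392; S(1,+0) = 108.3800; S(1,+1) = 180.3249
  k=2: S(2,-2) = 39.1504; S(2,-1) = 65.1392; S(2,+0) = 108.3800; S(2,+1) = 180.3249; S(2,+2) = 300.0285
Terminal payoffs V(N, j) = max(K - S_T, 0):
  V(2,-2) = 67.399633; V(2,-1) = 41.410789; V(2,+0) = 0.000000; V(2,+1) = 0.000000; V(2,+2) = 0.000000
Backward induction: V(k, j) = exp(-r*dt) * [p_u * V(k+1, j+1) + p_m * V(k+1, j) + p_d * V(k+1, j-1)]
  V(1,-1) = exp(-r*dt) * [p_u*0.000000 + p_m*41.410789 + p_d*67.399633] = 41.578720
  V(1,+0) = exp(-r*dt) * [p_u*0.000000 + p_m*0.000000 + p_d*41.410789] = 8.603272
  V(1,+1) = exp(-r*dt) * [p_u*0.000000 + p_m*0.000000 + p_d*0.000000] = 0.000000
  V(0,+0) = exp(-r*dt) * [p_u*0.000000 + p_m*8.603272 + p_d*41.578720] = 14.367226

Answer: Price = V(0,0) = 14.3672


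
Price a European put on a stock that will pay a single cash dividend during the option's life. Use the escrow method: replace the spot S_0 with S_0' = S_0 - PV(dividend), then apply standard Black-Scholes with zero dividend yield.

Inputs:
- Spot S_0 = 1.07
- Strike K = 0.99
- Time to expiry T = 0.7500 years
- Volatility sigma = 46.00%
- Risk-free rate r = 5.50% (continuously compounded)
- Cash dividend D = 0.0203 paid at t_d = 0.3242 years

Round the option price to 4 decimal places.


Answer: Price = 0.1127

Derivation:
PV(D) = D * exp(-r * t_d) = 0.0203 * 0.98232703 = 0.01994124
S_0' = S_0 - PV(D) = 1.0700 - 0.01994124 = 1.05005876
d1 = (ln(S_0'/K) + (r + sigma^2/2)*T) / (sigma*sqrt(T)) = 0.45057535
d2 = d1 - sigma*sqrt(T) = 0.05220366
exp(-rT) = 0.95958920
N(-d1) = 0.32614782; N(-d2) = 0.47918321
P = K * exp(-rT) * N(-d2) - S_0' * N(-d1) = 0.9900 * 0.95958920 * 0.47918321 - 1.05005876 * 0.32614782 = 0.1127


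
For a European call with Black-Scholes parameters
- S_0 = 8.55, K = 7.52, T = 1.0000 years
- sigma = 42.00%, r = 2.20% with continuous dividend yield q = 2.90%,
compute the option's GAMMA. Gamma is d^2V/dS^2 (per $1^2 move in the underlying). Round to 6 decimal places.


d1 = 0.4989646309; d2 = 0.0789646309
phi(d1) = 0.3522474439; exp(-qT) = 0.9714164645; exp(-rT) = 0.9782402351
Gamma = exp(-qT) * phi(d1) / (S * sigma * sqrt(T)) = 0.9714164645 * 0.3522474439 / (8.5500 * 0.4200 * 1.0000000000) = 0.095288

Answer: Gamma = 0.095288


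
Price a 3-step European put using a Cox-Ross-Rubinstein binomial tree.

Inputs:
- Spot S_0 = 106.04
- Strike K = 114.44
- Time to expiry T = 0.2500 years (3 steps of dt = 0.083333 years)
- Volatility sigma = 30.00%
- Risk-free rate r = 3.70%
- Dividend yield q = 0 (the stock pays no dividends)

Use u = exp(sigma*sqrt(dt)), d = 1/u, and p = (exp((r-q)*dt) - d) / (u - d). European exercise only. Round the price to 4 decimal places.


dt = T/N = 0.083333
u = exp(sigma*sqrt(dt)) = 1.090463; d = 1/u = 0.917042
p = (exp((r-q)*dt) - d) / (u - d) = 0.496170
Discount per step: exp(-r*dt) = 0.996921
Stock lattice S(k, i) with i counting down-moves:
  k=0: S(0,0) = 106.0400
  k=1: S(1,0) = 115.6327; S(1,1) = 97.2431
  k=2: S(2,0) = 126.0932; S(2,1) = 106.0400; S(2,2) = 89.1759
  k=3: S(3,0) = 137.5000; S(3,1) = 115.6327; S(3,2) = 97.2431; S(3,3) = 81.7780
Terminal payoffs V(N, i) = max(K - S_T, 0):
  V(3,0) = 0.000000; V(3,1) = 0.000000; V(3,2) = 17.196918; V(3,3) = 32.661959
Backward induction: V(k, i) = exp(-r*dt) * [p * V(k+1, i) + (1-p) * V(k+1, i+1)].
  V(2,0) = exp(-r*dt) * [p*0.000000 + (1-p)*0.000000] = 0.000000
  V(2,1) = exp(-r*dt) * [p*0.000000 + (1-p)*17.196918] = 8.637654
  V(2,2) = exp(-r*dt) * [p*17.196918 + (1-p)*32.661959] = 24.911744
  V(1,0) = exp(-r*dt) * [p*0.000000 + (1-p)*8.637654] = 4.338514
  V(1,1) = exp(-r*dt) * [p*8.637654 + (1-p)*24.911744] = 16.785199
  V(0,0) = exp(-r*dt) * [p*4.338514 + (1-p)*16.785199] = 10.576868

Answer: Price = V(0,0) = 10.5769


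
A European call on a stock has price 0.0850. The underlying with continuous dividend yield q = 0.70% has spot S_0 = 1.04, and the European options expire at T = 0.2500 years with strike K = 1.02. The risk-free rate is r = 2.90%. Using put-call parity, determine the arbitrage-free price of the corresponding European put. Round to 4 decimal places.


Answer: Put price = 0.0595

Derivation:
Put-call parity: C - P = S_0 * exp(-qT) - K * exp(-rT).
S_0 * exp(-qT) = 1.0400 * 0.99825153 = 1.03818159
K * exp(-rT) = 1.0200 * 0.99277622 = 1.01263174
P = C - S*exp(-qT) + K*exp(-rT)
P = 0.0850 - 1.03818159 + 1.01263174 = 0.0595


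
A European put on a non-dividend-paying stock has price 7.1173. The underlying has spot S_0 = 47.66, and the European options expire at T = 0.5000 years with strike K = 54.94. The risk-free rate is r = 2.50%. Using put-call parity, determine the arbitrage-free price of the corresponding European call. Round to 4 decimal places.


Put-call parity: C - P = S_0 * exp(-qT) - K * exp(-rT).
S_0 * exp(-qT) = 47.6600 * 1.00000000 = 47.66000000
K * exp(-rT) = 54.9400 * 0.98757780 = 54.25752436
C = P + S*exp(-qT) - K*exp(-rT)
C = 7.1173 + 47.66000000 - 54.25752436 = 0.5198

Answer: Call price = 0.5198


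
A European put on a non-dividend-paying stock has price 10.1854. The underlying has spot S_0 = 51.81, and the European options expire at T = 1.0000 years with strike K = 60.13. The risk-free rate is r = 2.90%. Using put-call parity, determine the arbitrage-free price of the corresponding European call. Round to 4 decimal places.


Answer: Call price = 3.5841

Derivation:
Put-call parity: C - P = S_0 * exp(-qT) - K * exp(-rT).
S_0 * exp(-qT) = 51.8100 * 1.00000000 = 51.81000000
K * exp(-rT) = 60.1300 * 0.97141646 = 58.41127201
C = P + S*exp(-qT) - K*exp(-rT)
C = 10.1854 + 51.81000000 - 58.41127201 = 3.5841


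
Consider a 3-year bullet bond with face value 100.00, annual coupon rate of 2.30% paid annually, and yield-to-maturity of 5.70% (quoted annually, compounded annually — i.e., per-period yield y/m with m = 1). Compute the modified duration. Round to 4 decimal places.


Coupon per period c = face * coupon_rate / m = 2.300000
Periods per year m = 1; per-period yield y/m = 0.057000
Number of cashflows N = 3
Cashflows (t years, CF_t, discount factor 1/(1+y/m)^(m*t), PV):
  t = 1.0000: CF_t = 2.300000, DF = 0.946074, PV = 2.175970
  t = 2.0000: CF_t = 2.300000, DF = 0.895056, PV = 2.058628
  t = 3.0000: CF_t = 102.300000, DF = 0.846789, PV = 86.626481
Price P = sum_t PV_t = 90.861079
First compute Macaulay numerator sum_t t * PV_t:
  t * PV_t at t = 1.0000: 2.175970
  t * PV_t at t = 2.0000: 4.117256
  t * PV_t at t = 3.0000: 259.879443
Macaulay duration D = 266.172668 / 90.861079 = 2.929446
Modified duration = D / (1 + y/m) = 2.929446 / (1 + 0.057000) = 2.771473

Answer: Modified duration = 2.7715


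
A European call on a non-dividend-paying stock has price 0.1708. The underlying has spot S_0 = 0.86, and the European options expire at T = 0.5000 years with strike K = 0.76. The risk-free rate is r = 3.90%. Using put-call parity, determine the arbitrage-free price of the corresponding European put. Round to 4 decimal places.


Put-call parity: C - P = S_0 * exp(-qT) - K * exp(-rT).
S_0 * exp(-qT) = 0.8600 * 1.00000000 = 0.86000000
K * exp(-rT) = 0.7600 * 0.98068890 = 0.74532356
P = C - S*exp(-qT) + K*exp(-rT)
P = 0.1708 - 0.86000000 + 0.74532356 = 0.0561

Answer: Put price = 0.0561


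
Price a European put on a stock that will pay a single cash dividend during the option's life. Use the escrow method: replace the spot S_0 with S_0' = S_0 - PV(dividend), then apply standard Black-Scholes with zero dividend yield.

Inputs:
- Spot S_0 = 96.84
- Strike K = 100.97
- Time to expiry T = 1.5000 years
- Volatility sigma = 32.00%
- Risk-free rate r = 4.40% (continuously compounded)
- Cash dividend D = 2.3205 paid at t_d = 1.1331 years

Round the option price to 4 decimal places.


PV(D) = D * exp(-r * t_d) = 2.3205 * 0.95136603 = 2.20764487
S_0' = S_0 - PV(D) = 96.8400 - 2.20764487 = 94.63235513
d1 = (ln(S_0'/K) + (r + sigma^2/2)*T) / (sigma*sqrt(T)) = 0.19895979
d2 = d1 - sigma*sqrt(T) = -0.19295857
exp(-rT) = 0.93613086
N(-d1) = 0.42114710; N(-d2) = 0.57650429
P = K * exp(-rT) * N(-d2) - S_0' * N(-d1) = 100.9700 * 0.93613086 * 0.57650429 - 94.63235513 * 0.42114710 = 14.6377

Answer: Price = 14.6377


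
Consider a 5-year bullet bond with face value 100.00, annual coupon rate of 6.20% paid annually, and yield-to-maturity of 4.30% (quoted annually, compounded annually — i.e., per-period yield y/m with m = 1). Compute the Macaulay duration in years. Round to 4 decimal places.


Answer: Macaulay duration = 4.4737 years

Derivation:
Coupon per period c = face * coupon_rate / m = 6.200000
Periods per year m = 1; per-period yield y/m = 0.043000
Number of cashflows N = 5
Cashflows (t years, CF_t, discount factor 1/(1+y/m)^(m*t), PV):
  t = 1.0000: CF_t = 6.200000, DF = 0.958773, PV = 5.944391
  t = 2.0000: CF_t = 6.200000, DF = 0.919245, PV = 5.699320
  t = 3.0000: CF_t = 6.200000, DF = 0.881347, PV = 5.464353
  t = 4.0000: CF_t = 6.200000, DF = 0.845012, PV = 5.239073
  t = 5.0000: CF_t = 106.200000, DF = 0.810174, PV = 86.040510
Price P = sum_t PV_t = 108.387648
Macaulay numerator sum_t t * PV_t:
  t * PV_t at t = 1.0000: 5.944391
  t * PV_t at t = 2.0000: 11.398641
  t * PV_t at t = 3.0000: 16.393060
  t * PV_t at t = 4.0000: 20.956292
  t * PV_t at t = 5.0000: 430.202549
Macaulay duration D = (sum_t t * PV_t) / P = 484.894933 / 108.387648 = 4.473710


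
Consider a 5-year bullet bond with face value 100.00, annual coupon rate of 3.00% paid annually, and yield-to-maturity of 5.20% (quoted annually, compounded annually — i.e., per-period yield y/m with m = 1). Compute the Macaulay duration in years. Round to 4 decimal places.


Answer: Macaulay duration = 4.7002 years

Derivation:
Coupon per period c = face * coupon_rate / m = 3.000000
Periods per year m = 1; per-period yield y/m = 0.052000
Number of cashflows N = 5
Cashflows (t years, CF_t, discount factor 1/(1+y/m)^(m*t), PV):
  t = 1.0000: CF_t = 3.000000, DF = 0.950570, PV = 2.851711
  t = 2.0000: CF_t = 3.000000, DF = 0.903584, PV = 2.710752
  t = 3.0000: CF_t = 3.000000, DF = 0.858920, PV = 2.576760
  t = 4.0000: CF_t = 3.000000, DF = 0.816464, PV = 2.449392
  t = 5.0000: CF_t = 103.000000, DF = 0.776106, PV = 79.938966
Price P = sum_t PV_t = 90.527581
Macaulay numerator sum_t t * PV_t:
  t * PV_t at t = 1.0000: 2.851711
  t * PV_t at t = 2.0000: 5.421504
  t * PV_t at t = 3.0000: 7.730281
  t * PV_t at t = 4.0000: 9.797568
  t * PV_t at t = 5.0000: 399.694829
Macaulay duration D = (sum_t t * PV_t) / P = 425.495893 / 90.527581 = 4.700180


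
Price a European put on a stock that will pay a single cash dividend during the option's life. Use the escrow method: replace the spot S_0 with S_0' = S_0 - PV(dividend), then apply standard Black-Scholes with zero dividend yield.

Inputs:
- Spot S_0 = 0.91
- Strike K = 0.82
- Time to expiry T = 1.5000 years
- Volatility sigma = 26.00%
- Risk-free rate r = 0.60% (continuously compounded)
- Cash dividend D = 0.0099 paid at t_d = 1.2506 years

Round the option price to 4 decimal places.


Answer: Price = 0.0701

Derivation:
PV(D) = D * exp(-r * t_d) = 0.0099 * 0.99252448 = 0.00982599
S_0' = S_0 - PV(D) = 0.9100 - 0.00982599 = 0.90017401
d1 = (ln(S_0'/K) + (r + sigma^2/2)*T) / (sigma*sqrt(T)) = 0.48042579
d2 = d1 - sigma*sqrt(T) = 0.16199212
exp(-rT) = 0.99104038
N(-d1) = 0.31546233; N(-d2) = 0.43565603
P = K * exp(-rT) * N(-d2) - S_0' * N(-d1) = 0.8200 * 0.99104038 * 0.43565603 - 0.90017401 * 0.31546233 = 0.0701


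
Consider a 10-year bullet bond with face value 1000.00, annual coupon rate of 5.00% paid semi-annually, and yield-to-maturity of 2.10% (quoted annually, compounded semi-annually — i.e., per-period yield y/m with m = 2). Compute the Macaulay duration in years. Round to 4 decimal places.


Coupon per period c = face * coupon_rate / m = 25.000000
Periods per year m = 2; per-period yield y/m = 0.010500
Number of cashflows N = 20
Cashflows (t years, CF_t, discount factor 1/(1+y/m)^(m*t), PV):
  t = 0.5000: CF_t = 25.000000, DF = 0.989609, PV = 24.740228
  t = 1.0000: CF_t = 25.000000, DF = 0.979326, PV = 24.483154
  t = 1.5000: CF_t = 25.000000, DF = 0.969150, PV = 24.228753
  t = 2.0000: CF_t = 25.000000, DF = 0.959080, PV = 23.976994
  t = 2.5000: CF_t = 25.000000, DF = 0.949114, PV = 23.727852
  t = 3.0000: CF_t = 25.000000, DF = 0.939252, PV = 23.481298
  t = 3.5000: CF_t = 25.000000, DF = 0.929492, PV = 23.237306
  t = 4.0000: CF_t = 25.000000, DF = 0.919834, PV = 22.995850
  t = 4.5000: CF_t = 25.000000, DF = 0.910276, PV = 22.756902
  t = 5.0000: CF_t = 25.000000, DF = 0.900818, PV = 22.520438
  t = 5.5000: CF_t = 25.000000, DF = 0.891457, PV = 22.286430
  t = 6.0000: CF_t = 25.000000, DF = 0.882194, PV = 22.054854
  t = 6.5000: CF_t = 25.000000, DF = 0.873027, PV = 21.825685
  t = 7.0000: CF_t = 25.000000, DF = 0.863956, PV = 21.598896
  t = 7.5000: CF_t = 25.000000, DF = 0.854979, PV = 21.374464
  t = 8.0000: CF_t = 25.000000, DF = 0.846095, PV = 21.152365
  t = 8.5000: CF_t = 25.000000, DF = 0.837303, PV = 20.932573
  t = 9.0000: CF_t = 25.000000, DF = 0.828603, PV = 20.715064
  t = 9.5000: CF_t = 25.000000, DF = 0.819993, PV = 20.499816
  t = 10.0000: CF_t = 1025.000000, DF = 0.811472, PV = 831.758999
Price P = sum_t PV_t = 1260.347922
Macaulay numerator sum_t t * PV_t:
  t * PV_t at t = 0.5000: 12.370114
  t * PV_t at t = 1.0000: 24.483154
  t * PV_t at t = 1.5000: 36.343129
  t * PV_t at t = 2.0000: 47.953988
  t * PV_t at t = 2.5000: 59.319629
  t * PV_t at t = 3.0000: 70.443894
  t * PV_t at t = 3.5000: 81.330572
  t * PV_t at t = 4.0000: 91.983400
  t * PV_t at t = 4.5000: 102.406061
  t * PV_t at t = 5.0000: 112.602189
  t * PV_t at t = 5.5000: 122.575367
  t * PV_t at t = 6.0000: 132.329126
  t * PV_t at t = 6.5000: 141.866950
  t * PV_t at t = 7.0000: 151.192274
  t * PV_t at t = 7.5000: 160.308483
  t * PV_t at t = 8.0000: 169.218917
  t * PV_t at t = 8.5000: 177.926867
  t * PV_t at t = 9.0000: 186.435579
  t * PV_t at t = 9.5000: 194.748255
  t * PV_t at t = 10.0000: 8317.589991
Macaulay duration D = (sum_t t * PV_t) / P = 10393.427940 / 1260.347922 = 8.246475

Answer: Macaulay duration = 8.2465 years


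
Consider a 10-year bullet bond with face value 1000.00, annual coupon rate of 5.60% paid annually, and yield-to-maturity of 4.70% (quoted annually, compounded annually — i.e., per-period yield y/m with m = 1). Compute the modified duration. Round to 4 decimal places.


Answer: Modified duration = 7.6416

Derivation:
Coupon per period c = face * coupon_rate / m = 56.000000
Periods per year m = 1; per-period yield y/m = 0.047000
Number of cashflows N = 10
Cashflows (t years, CF_t, discount factor 1/(1+y/m)^(m*t), PV):
  t = 1.0000: CF_t = 56.000000, DF = 0.955110, PV = 53.486151
  t = 2.0000: CF_t = 56.000000, DF = 0.912235, PV = 51.085149
  t = 3.0000: CF_t = 56.000000, DF = 0.871284, PV = 48.791928
  t = 4.0000: CF_t = 56.000000, DF = 0.832172, PV = 46.601651
  t = 5.0000: CF_t = 56.000000, DF = 0.794816, PV = 44.509695
  t = 6.0000: CF_t = 56.000000, DF = 0.759137, PV = 42.511648
  t = 7.0000: CF_t = 56.000000, DF = 0.725059, PV = 40.603293
  t = 8.0000: CF_t = 56.000000, DF = 0.692511, PV = 38.780604
  t = 9.0000: CF_t = 56.000000, DF = 0.661424, PV = 37.039737
  t = 10.0000: CF_t = 1056.000000, DF = 0.631732, PV = 667.109463
Price P = sum_t PV_t = 1070.519319
First compute Macaulay numerator sum_t t * PV_t:
  t * PV_t at t = 1.0000: 53.486151
  t * PV_t at t = 2.0000: 102.170298
  t * PV_t at t = 3.0000: 146.375785
  t * PV_t at t = 4.0000: 186.406603
  t * PV_t at t = 5.0000: 222.548475
  t * PV_t at t = 6.0000: 255.069886
  t * PV_t at t = 7.0000: 284.223050
  t * PV_t at t = 8.0000: 310.244835
  t * PV_t at t = 9.0000: 333.357631
  t * PV_t at t = 10.0000: 6671.094633
Macaulay duration D = 8564.977347 / 1070.519319 = 8.000769
Modified duration = D / (1 + y/m) = 8.000769 / (1 + 0.047000) = 7.641613


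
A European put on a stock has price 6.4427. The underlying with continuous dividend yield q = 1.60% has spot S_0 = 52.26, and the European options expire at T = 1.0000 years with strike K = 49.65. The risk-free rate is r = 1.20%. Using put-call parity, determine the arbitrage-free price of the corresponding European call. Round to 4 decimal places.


Put-call parity: C - P = S_0 * exp(-qT) - K * exp(-rT).
S_0 * exp(-qT) = 52.2600 * 0.98412732 = 51.43049375
K * exp(-rT) = 49.6500 * 0.98807171 = 49.05776054
C = P + S*exp(-qT) - K*exp(-rT)
C = 6.4427 + 51.43049375 - 49.05776054 = 8.8154

Answer: Call price = 8.8154


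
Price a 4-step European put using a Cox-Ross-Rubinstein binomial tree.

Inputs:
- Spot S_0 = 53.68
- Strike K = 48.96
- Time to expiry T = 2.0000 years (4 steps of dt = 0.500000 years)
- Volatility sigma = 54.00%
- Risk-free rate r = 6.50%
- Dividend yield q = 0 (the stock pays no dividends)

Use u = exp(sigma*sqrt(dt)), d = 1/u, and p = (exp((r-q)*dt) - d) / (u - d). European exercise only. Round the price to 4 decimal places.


dt = T/N = 0.500000
u = exp(sigma*sqrt(dt)) = 1.464974; d = 1/u = 0.682606
p = (exp((r-q)*dt) - d) / (u - d) = 0.447907
Discount per step: exp(-r*dt) = 0.968022
Stock lattice S(k, i) with i counting down-moves:
  k=0: S(0,0) = 53.6800
  k=1: S(1,0) = 78.6398; S(1,1) = 36.6423
  k=2: S(2,0) = 115.2053; S(2,1) = 53.6800; S(2,2) = 25.0122
  k=3: S(3,0) = 168.7728; S(3,1) = 78.6398; S(3,2) = 36.6423; S(3,3) = 17.0735
  k=4: S(4,0) = 247.2478; S(4,1) = 115.2053; S(4,2) = 53.6800; S(4,3) = 25.0122; S(4,4) = 11.6545
Terminal payoffs V(N, i) = max(K - S_T, 0):
  V(4,0) = 0.000000; V(4,1) = 0.000000; V(4,2) = 0.000000; V(4,3) = 23.947763; V(4,4) = 37.305529
Backward induction: V(k, i) = exp(-r*dt) * [p * V(k+1, i) + (1-p) * V(k+1, i+1)].
  V(3,0) = exp(-r*dt) * [p*0.000000 + (1-p)*0.000000] = 0.000000
  V(3,1) = exp(-r*dt) * [p*0.000000 + (1-p)*0.000000] = 0.000000
  V(3,2) = exp(-r*dt) * [p*0.000000 + (1-p)*23.947763] = 12.798612
  V(3,3) = exp(-r*dt) * [p*23.947763 + (1-p)*37.305529] = 30.320880
  V(2,0) = exp(-r*dt) * [p*0.000000 + (1-p)*0.000000] = 0.000000
  V(2,1) = exp(-r*dt) * [p*0.000000 + (1-p)*12.798612] = 6.840074
  V(2,2) = exp(-r*dt) * [p*12.798612 + (1-p)*30.320880] = 21.753922
  V(1,0) = exp(-r*dt) * [p*0.000000 + (1-p)*6.840074] = 3.655600
  V(1,1) = exp(-r*dt) * [p*6.840074 + (1-p)*21.753922] = 14.591883
  V(0,0) = exp(-r*dt) * [p*3.655600 + (1-p)*14.591883] = 9.383476

Answer: Price = V(0,0) = 9.3835


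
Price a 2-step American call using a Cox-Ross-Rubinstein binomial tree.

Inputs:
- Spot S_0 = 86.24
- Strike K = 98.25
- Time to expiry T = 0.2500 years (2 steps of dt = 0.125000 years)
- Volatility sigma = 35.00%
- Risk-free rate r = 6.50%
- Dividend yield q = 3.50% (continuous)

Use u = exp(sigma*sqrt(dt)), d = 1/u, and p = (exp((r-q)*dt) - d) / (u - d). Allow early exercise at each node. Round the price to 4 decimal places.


dt = T/N = 0.125000
u = exp(sigma*sqrt(dt)) = 1.131726; d = 1/u = 0.883606
p = (exp((r-q)*dt) - d) / (u - d) = 0.484246
Discount per step: exp(-r*dt) = 0.991908
Stock lattice S(k, i) with i counting down-moves:
  k=0: S(0,0) = 86.2400
  k=1: S(1,0) = 97.6000; S(1,1) = 76.2022
  k=2: S(2,0) = 110.4565; S(2,1) = 86.2400; S(2,2) = 67.3327
Terminal payoffs V(N, i) = max(S_T - K, 0):
  V(2,0) = 12.206467; V(2,1) = 0.000000; V(2,2) = 0.000000
Backward induction: V(k, i) = exp(-r*dt) * [p * V(k+1, i) + (1-p) * V(k+1, i+1)]; then take max(V_cont, immediate exercise) for American.
  V(1,0) = exp(-r*dt) * [p*12.206467 + (1-p)*0.000000] = 5.863096; exercise = 0.000000; V(1,0) = max -> 5.863096
  V(1,1) = exp(-r*dt) * [p*0.000000 + (1-p)*0.000000] = 0.000000; exercise = 0.000000; V(1,1) = max -> 0.000000
  V(0,0) = exp(-r*dt) * [p*5.863096 + (1-p)*0.000000] = 2.816203; exercise = 0.000000; V(0,0) = max -> 2.816203

Answer: Price = V(0,0) = 2.8162


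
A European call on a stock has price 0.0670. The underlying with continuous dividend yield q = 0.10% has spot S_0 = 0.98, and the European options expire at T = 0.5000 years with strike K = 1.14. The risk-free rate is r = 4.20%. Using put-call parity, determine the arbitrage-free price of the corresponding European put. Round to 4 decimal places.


Answer: Put price = 0.2038

Derivation:
Put-call parity: C - P = S_0 * exp(-qT) - K * exp(-rT).
S_0 * exp(-qT) = 0.9800 * 0.99950012 = 0.97951012
K * exp(-rT) = 1.1400 * 0.97921896 = 1.11630962
P = C - S*exp(-qT) + K*exp(-rT)
P = 0.0670 - 0.97951012 + 1.11630962 = 0.2038


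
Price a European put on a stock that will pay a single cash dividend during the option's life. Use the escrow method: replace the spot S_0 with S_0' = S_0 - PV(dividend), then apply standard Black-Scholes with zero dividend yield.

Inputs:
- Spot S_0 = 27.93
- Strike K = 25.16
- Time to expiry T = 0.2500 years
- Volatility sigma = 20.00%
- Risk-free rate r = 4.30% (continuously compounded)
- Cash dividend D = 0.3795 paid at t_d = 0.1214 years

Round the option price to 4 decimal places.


PV(D) = D * exp(-r * t_d) = 0.3795 * 0.99479340 = 0.37752410
S_0' = S_0 - PV(D) = 27.9300 - 0.37752410 = 27.55247590
d1 = (ln(S_0'/K) + (r + sigma^2/2)*T) / (sigma*sqrt(T)) = 1.06586969
d2 = d1 - sigma*sqrt(T) = 0.96586969
exp(-rT) = 0.98930757
N(-d1) = 0.14324128; N(-d2) = 0.16705469
P = K * exp(-rT) * N(-d2) - S_0' * N(-d1) = 25.1600 * 0.98930757 * 0.16705469 - 27.55247590 * 0.14324128 = 0.2115

Answer: Price = 0.2115


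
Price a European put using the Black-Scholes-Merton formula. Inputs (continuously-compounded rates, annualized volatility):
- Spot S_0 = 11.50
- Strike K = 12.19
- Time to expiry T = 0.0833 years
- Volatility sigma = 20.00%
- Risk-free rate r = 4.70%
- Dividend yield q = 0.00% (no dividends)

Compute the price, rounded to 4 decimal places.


d1 = (ln(S/K) + (r - q + 0.5*sigma^2) * T) / (sigma * sqrt(T)) = -0.91276218
d2 = d1 - sigma * sqrt(T) = -0.97048566
exp(-rT) = 0.99609255; exp(-qT) = 1.00000000
P = K * exp(-rT) * N(-d2) - S_0 * exp(-qT) * N(-d1)
N(-d1) = 0.81931618; N(-d2) = 0.83409776
P = 12.1900 * 0.99609255 * 0.83409776 - 11.5000 * 1.00000000 * 0.81931618 = 0.7058

Answer: Price = 0.7058


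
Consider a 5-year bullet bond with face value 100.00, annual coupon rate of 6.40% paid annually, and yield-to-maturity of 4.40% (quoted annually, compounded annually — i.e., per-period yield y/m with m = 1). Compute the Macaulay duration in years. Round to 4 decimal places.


Coupon per period c = face * coupon_rate / m = 6.400000
Periods per year m = 1; per-period yield y/m = 0.044000
Number of cashflows N = 5
Cashflows (t years, CF_t, discount factor 1/(1+y/m)^(m*t), PV):
  t = 1.0000: CF_t = 6.400000, DF = 0.957854, PV = 6.130268
  t = 2.0000: CF_t = 6.400000, DF = 0.917485, PV = 5.871904
  t = 3.0000: CF_t = 6.400000, DF = 0.878817, PV = 5.624430
  t = 4.0000: CF_t = 6.400000, DF = 0.841779, PV = 5.387385
  t = 5.0000: CF_t = 106.400000, DF = 0.806302, PV = 85.790487
Price P = sum_t PV_t = 108.804474
Macaulay numerator sum_t t * PV_t:
  t * PV_t at t = 1.0000: 6.130268
  t * PV_t at t = 2.0000: 11.743809
  t * PV_t at t = 3.0000: 16.873289
  t * PV_t at t = 4.0000: 21.549538
  t * PV_t at t = 5.0000: 428.952436
Macaulay duration D = (sum_t t * PV_t) / P = 485.249340 / 108.804474 = 4.459829

Answer: Macaulay duration = 4.4598 years


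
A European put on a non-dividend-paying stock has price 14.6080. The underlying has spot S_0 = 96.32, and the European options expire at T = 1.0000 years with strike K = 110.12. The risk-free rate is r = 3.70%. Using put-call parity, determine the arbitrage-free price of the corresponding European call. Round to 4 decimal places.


Put-call parity: C - P = S_0 * exp(-qT) - K * exp(-rT).
S_0 * exp(-qT) = 96.3200 * 1.00000000 = 96.32000000
K * exp(-rT) = 110.1200 * 0.96367614 = 106.12001602
C = P + S*exp(-qT) - K*exp(-rT)
C = 14.6080 + 96.32000000 - 106.12001602 = 4.8080

Answer: Call price = 4.8080


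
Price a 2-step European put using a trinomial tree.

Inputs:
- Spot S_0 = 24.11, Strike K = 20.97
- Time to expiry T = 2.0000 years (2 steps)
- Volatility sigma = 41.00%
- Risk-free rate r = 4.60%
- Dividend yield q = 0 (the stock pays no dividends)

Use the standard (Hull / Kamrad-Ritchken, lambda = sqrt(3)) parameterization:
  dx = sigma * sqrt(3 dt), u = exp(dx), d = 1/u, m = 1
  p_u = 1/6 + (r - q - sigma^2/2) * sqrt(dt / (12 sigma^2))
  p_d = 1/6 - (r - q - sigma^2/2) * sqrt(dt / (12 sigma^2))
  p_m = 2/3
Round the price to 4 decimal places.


Answer: Price = V(0,0) = 2.6622

Derivation:
dt = T/N = 1.000000; dx = sigma*sqrt(3*dt) = 0.710141
u = exp(dx) = 2.034278; d = 1/u = 0.491575
p_u = 0.139876, p_m = 0.666667, p_d = 0.193457
Discount per step: exp(-r*dt) = 0.955042
Stock lattice S(k, j) with j the centered position index:
  k=0: S(0,+0) = 24.1100
  k=1: S(1,-1) = 11.8519; S(1,+0) = 24.1100; S(1,+1) = 49.0464
  k=2: S(2,-2) = 5.8261; S(2,-1) = 11.8519; S(2,+0) = 24.1100; S(2,+1) = 49.0464; S(2,+2) = 99.7741
Terminal payoffs V(N, j) = max(K - S_T, 0):
  V(2,-2) = 15.143916; V(2,-1) = 9.118128; V(2,+0) = 0.000000; V(2,+1) = 0.000000; V(2,+2) = 0.000000
Backward induction: V(k, j) = exp(-r*dt) * [p_u * V(k+1, j+1) + p_m * V(k+1, j) + p_d * V(k+1, j-1)]
  V(1,-1) = exp(-r*dt) * [p_u*0.000000 + p_m*9.118128 + p_d*15.143916] = 8.603448
  V(1,+0) = exp(-r*dt) * [p_u*0.000000 + p_m*0.000000 + p_d*9.118128] = 1.684662
  V(1,+1) = exp(-r*dt) * [p_u*0.000000 + p_m*0.000000 + p_d*0.000000] = 0.000000
  V(0,+0) = exp(-r*dt) * [p_u*0.000000 + p_m*1.684662 + p_d*8.603448] = 2.662186


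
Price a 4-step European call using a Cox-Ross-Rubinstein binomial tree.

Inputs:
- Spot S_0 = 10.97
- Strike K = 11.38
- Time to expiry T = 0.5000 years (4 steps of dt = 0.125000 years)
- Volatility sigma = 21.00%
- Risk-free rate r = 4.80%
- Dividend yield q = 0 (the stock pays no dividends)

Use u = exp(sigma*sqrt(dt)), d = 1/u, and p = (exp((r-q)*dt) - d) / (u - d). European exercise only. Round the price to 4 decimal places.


dt = T/N = 0.125000
u = exp(sigma*sqrt(dt)) = 1.077072; d = 1/u = 0.928443
p = (exp((r-q)*dt) - d) / (u - d) = 0.521937
Discount per step: exp(-r*dt) = 0.994018
Stock lattice S(k, i) with i counting down-moves:
  k=0: S(0,0) = 10.9700
  k=1: S(1,0) = 11.8155; S(1,1) = 10.1850
  k=2: S(2,0) = 12.7261; S(2,1) = 10.9700; S(2,2) = 9.4562
  k=3: S(3,0) = 13.7069; S(3,1) = 11.8155; S(3,2) = 10.1850; S(3,3) = 8.7796
  k=4: S(4,0) = 14.7634; S(4,1) = 12.7261; S(4,2) = 10.9700; S(4,3) = 9.4562; S(4,4) = 8.1513
Terminal payoffs V(N, i) = max(S_T - K, 0):
  V(4,0) = 3.383370; V(4,1) = 1.346122; V(4,2) = 0.000000; V(4,3) = 0.000000; V(4,4) = 0.000000
Backward induction: V(k, i) = exp(-r*dt) * [p * V(k+1, i) + (1-p) * V(k+1, i+1)].
  V(3,0) = exp(-r*dt) * [p*3.383370 + (1-p)*1.346122] = 2.395024
  V(3,1) = exp(-r*dt) * [p*1.346122 + (1-p)*0.000000] = 0.698388
  V(3,2) = exp(-r*dt) * [p*0.000000 + (1-p)*0.000000] = 0.000000
  V(3,3) = exp(-r*dt) * [p*0.000000 + (1-p)*0.000000] = 0.000000
  V(2,0) = exp(-r*dt) * [p*2.395024 + (1-p)*0.698388] = 1.574451
  V(2,1) = exp(-r*dt) * [p*0.698388 + (1-p)*0.000000] = 0.362334
  V(2,2) = exp(-r*dt) * [p*0.000000 + (1-p)*0.000000] = 0.000000
  V(1,0) = exp(-r*dt) * [p*1.574451 + (1-p)*0.362334] = 0.989031
  V(1,1) = exp(-r*dt) * [p*0.362334 + (1-p)*0.000000] = 0.187985
  V(0,0) = exp(-r*dt) * [p*0.989031 + (1-p)*0.187985] = 0.602455

Answer: Price = V(0,0) = 0.6025


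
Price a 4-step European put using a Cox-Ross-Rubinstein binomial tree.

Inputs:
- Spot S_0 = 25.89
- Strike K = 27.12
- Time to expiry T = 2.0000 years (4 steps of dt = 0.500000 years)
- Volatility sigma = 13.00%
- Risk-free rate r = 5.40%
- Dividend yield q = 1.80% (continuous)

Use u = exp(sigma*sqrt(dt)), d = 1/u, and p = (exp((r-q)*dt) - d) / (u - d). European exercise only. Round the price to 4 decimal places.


Answer: Price = V(0,0) = 1.5436

Derivation:
dt = T/N = 0.500000
u = exp(sigma*sqrt(dt)) = 1.096281; d = 1/u = 0.912175
p = (exp((r-q)*dt) - d) / (u - d) = 0.575690
Discount per step: exp(-r*dt) = 0.973361
Stock lattice S(k, i) with i counting down-moves:
  k=0: S(0,0) = 25.8900
  k=1: S(1,0) = 28.3827; S(1,1) = 23.6162
  k=2: S(2,0) = 31.1155; S(2,1) = 25.8900; S(2,2) = 21.5421
  k=3: S(3,0) = 34.1113; S(3,1) = 28.3827; S(3,2) = 23.6162; S(3,3) = 19.6502
  k=4: S(4,0) = 37.3956; S(4,1) = 31.1155; S(4,2) = 25.8900; S(4,3) = 21.5421; S(4,4) = 17.9244
Terminal payoffs V(N, i) = max(K - S_T, 0):
  V(4,0) = 0.000000; V(4,1) = 0.000000; V(4,2) = 1.230000; V(4,3) = 5.577903; V(4,4) = 9.195629
Backward induction: V(k, i) = exp(-r*dt) * [p * V(k+1, i) + (1-p) * V(k+1, i+1)].
  V(3,0) = exp(-r*dt) * [p*0.000000 + (1-p)*0.000000] = 0.000000
  V(3,1) = exp(-r*dt) * [p*0.000000 + (1-p)*1.230000] = 0.507999
  V(3,2) = exp(-r*dt) * [p*1.230000 + (1-p)*5.577903] = 2.992949
  V(3,3) = exp(-r*dt) * [p*5.577903 + (1-p)*9.195629] = 6.923461
  V(2,0) = exp(-r*dt) * [p*0.000000 + (1-p)*0.507999] = 0.209807
  V(2,1) = exp(-r*dt) * [p*0.507999 + (1-p)*2.992949] = 1.520769
  V(2,2) = exp(-r*dt) * [p*2.992949 + (1-p)*6.923461] = 4.536550
  V(1,0) = exp(-r*dt) * [p*0.209807 + (1-p)*1.520769] = 0.745655
  V(1,1) = exp(-r*dt) * [p*1.520769 + (1-p)*4.536550] = 2.725797
  V(0,0) = exp(-r*dt) * [p*0.745655 + (1-p)*2.725797] = 1.543604


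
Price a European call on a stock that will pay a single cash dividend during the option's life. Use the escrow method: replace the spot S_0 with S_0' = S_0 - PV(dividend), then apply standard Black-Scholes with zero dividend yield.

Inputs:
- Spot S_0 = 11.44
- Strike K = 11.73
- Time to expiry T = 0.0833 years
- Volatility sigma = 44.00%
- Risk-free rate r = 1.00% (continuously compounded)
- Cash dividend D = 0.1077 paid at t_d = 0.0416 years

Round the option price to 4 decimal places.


PV(D) = D * exp(-r * t_d) = 0.1077 * 0.99958409 = 0.10765521
S_0' = S_0 - PV(D) = 11.4400 - 0.10765521 = 11.33234479
d1 = (ln(S_0'/K) + (r + sigma^2/2)*T) / (sigma*sqrt(T)) = -0.20152675
d2 = d1 - sigma*sqrt(T) = -0.32851840
exp(-rT) = 0.99916735
N(d1) = 0.42014336; N(d2) = 0.37125987
C = S_0' * N(d1) - K * exp(-rT) * N(d2) = 11.33234479 * 0.42014336 - 11.7300 * 0.99916735 * 0.37125987 = 0.4100

Answer: Price = 0.4100


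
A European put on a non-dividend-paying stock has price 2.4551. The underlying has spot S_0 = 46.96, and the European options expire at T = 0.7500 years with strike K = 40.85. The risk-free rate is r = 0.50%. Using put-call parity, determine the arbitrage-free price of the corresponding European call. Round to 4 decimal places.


Answer: Call price = 8.7180

Derivation:
Put-call parity: C - P = S_0 * exp(-qT) - K * exp(-rT).
S_0 * exp(-qT) = 46.9600 * 1.00000000 = 46.96000000
K * exp(-rT) = 40.8500 * 0.99625702 = 40.69709937
C = P + S*exp(-qT) - K*exp(-rT)
C = 2.4551 + 46.96000000 - 40.69709937 = 8.7180


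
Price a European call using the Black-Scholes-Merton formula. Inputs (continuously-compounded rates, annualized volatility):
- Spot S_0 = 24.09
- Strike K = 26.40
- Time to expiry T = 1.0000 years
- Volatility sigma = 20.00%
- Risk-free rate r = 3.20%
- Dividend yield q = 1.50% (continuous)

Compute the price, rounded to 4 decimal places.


d1 = (ln(S/K) + (r - q + 0.5*sigma^2) * T) / (sigma * sqrt(T)) = -0.27283597
d2 = d1 - sigma * sqrt(T) = -0.47283597
exp(-rT) = 0.96850658; exp(-qT) = 0.98511194
C = S_0 * exp(-qT) * N(d1) - K * exp(-rT) * N(d2)
N(d1) = 0.39248965; N(d2) = 0.31816511
C = 24.0900 * 0.98511194 * 0.39248965 - 26.4000 * 0.96850658 * 0.31816511 = 1.1793

Answer: Price = 1.1793


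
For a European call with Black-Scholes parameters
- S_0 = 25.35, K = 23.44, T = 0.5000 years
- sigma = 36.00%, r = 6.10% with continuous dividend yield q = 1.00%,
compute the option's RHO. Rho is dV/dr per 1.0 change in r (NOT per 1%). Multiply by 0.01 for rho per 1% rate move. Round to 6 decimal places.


d1 = 0.5351807022; d2 = 0.2806222610
phi(d1) = 0.3457125169; exp(-qT) = 0.9950124792; exp(-rT) = 0.9699604321
N(d2) = 0.6104999300
Rho = K*T*exp(-rT)*N(d2) = 23.4400 * 0.5000 * 0.9699604321 * 0.6104999300 = 6.940124

Answer: Rho = 6.940124
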